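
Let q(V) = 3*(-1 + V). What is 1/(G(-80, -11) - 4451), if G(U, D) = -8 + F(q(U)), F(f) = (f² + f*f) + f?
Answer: 1/113396 ≈ 8.8186e-6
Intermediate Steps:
q(V) = -3 + 3*V
F(f) = f + 2*f² (F(f) = (f² + f²) + f = 2*f² + f = f + 2*f²)
G(U, D) = -8 + (-5 + 6*U)*(-3 + 3*U) (G(U, D) = -8 + (-3 + 3*U)*(1 + 2*(-3 + 3*U)) = -8 + (-3 + 3*U)*(1 + (-6 + 6*U)) = -8 + (-3 + 3*U)*(-5 + 6*U) = -8 + (-5 + 6*U)*(-3 + 3*U))
1/(G(-80, -11) - 4451) = 1/((7 - 33*(-80) + 18*(-80)²) - 4451) = 1/((7 + 2640 + 18*6400) - 4451) = 1/((7 + 2640 + 115200) - 4451) = 1/(117847 - 4451) = 1/113396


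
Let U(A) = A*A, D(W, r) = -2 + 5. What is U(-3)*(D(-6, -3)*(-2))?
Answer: -54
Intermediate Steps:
D(W, r) = 3
U(A) = A**2
U(-3)*(D(-6, -3)*(-2)) = (-3)**2*(3*(-2)) = 9*(-6) = -54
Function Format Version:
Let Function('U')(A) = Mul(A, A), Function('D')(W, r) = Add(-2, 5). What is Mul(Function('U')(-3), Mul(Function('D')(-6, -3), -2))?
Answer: -54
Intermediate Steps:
Function('D')(W, r) = 3
Function('U')(A) = Pow(A, 2)
Mul(Function('U')(-3), Mul(Function('D')(-6, -3), -2)) = Mul(Pow(-3, 2), Mul(3, -2)) = Mul(9, -6) = -54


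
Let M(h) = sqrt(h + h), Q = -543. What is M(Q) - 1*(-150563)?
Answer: 150563 + I*sqrt(1086) ≈ 1.5056e+5 + 32.955*I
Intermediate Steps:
M(h) = sqrt(2)*sqrt(h) (M(h) = sqrt(2*h) = sqrt(2)*sqrt(h))
M(Q) - 1*(-150563) = sqrt(2)*sqrt(-543) - 1*(-150563) = sqrt(2)*(I*sqrt(543)) + 150563 = I*sqrt(1086) + 150563 = 150563 + I*sqrt(1086)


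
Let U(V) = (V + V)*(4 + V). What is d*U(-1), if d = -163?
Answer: 978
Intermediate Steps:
U(V) = 2*V*(4 + V) (U(V) = (2*V)*(4 + V) = 2*V*(4 + V))
d*U(-1) = -326*(-1)*(4 - 1) = -326*(-1)*3 = -163*(-6) = 978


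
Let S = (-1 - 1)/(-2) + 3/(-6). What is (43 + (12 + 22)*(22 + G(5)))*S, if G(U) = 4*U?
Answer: 1471/2 ≈ 735.50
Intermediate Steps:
S = 1/2 (S = -2*(-1/2) + 3*(-1/6) = 1 - 1/2 = 1/2 ≈ 0.50000)
(43 + (12 + 22)*(22 + G(5)))*S = (43 + (12 + 22)*(22 + 4*5))*(1/2) = (43 + 34*(22 + 20))*(1/2) = (43 + 34*42)*(1/2) = (43 + 1428)*(1/2) = 1471*(1/2) = 1471/2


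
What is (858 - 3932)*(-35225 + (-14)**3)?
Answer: 116716706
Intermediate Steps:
(858 - 3932)*(-35225 + (-14)**3) = -3074*(-35225 - 2744) = -3074*(-37969) = 116716706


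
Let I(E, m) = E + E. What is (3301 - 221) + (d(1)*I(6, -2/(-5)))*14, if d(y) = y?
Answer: 3248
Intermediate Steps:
I(E, m) = 2*E
(3301 - 221) + (d(1)*I(6, -2/(-5)))*14 = (3301 - 221) + (1*(2*6))*14 = 3080 + (1*12)*14 = 3080 + 12*14 = 3080 + 168 = 3248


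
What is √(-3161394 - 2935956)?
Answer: 5*I*√243894 ≈ 2469.3*I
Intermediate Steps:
√(-3161394 - 2935956) = √(-6097350) = 5*I*√243894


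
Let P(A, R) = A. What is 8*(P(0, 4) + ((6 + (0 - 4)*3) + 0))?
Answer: -48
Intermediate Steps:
8*(P(0, 4) + ((6 + (0 - 4)*3) + 0)) = 8*(0 + ((6 + (0 - 4)*3) + 0)) = 8*(0 + ((6 - 4*3) + 0)) = 8*(0 + ((6 - 12) + 0)) = 8*(0 + (-6 + 0)) = 8*(0 - 6) = 8*(-6) = -48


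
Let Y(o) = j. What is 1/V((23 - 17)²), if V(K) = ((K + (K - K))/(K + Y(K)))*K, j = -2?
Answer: 17/648 ≈ 0.026235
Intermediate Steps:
Y(o) = -2
V(K) = K²/(-2 + K) (V(K) = ((K + (K - K))/(K - 2))*K = ((K + 0)/(-2 + K))*K = (K/(-2 + K))*K = K²/(-2 + K))
1/V((23 - 17)²) = 1/(((23 - 17)²)²/(-2 + (23 - 17)²)) = 1/((6²)²/(-2 + 6²)) = 1/(36²/(-2 + 36)) = 1/(1296/34) = 1/(1296*(1/34)) = 1/(648/17) = 17/648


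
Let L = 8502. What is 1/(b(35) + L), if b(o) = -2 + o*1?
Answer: 1/8535 ≈ 0.00011716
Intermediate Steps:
b(o) = -2 + o
1/(b(35) + L) = 1/((-2 + 35) + 8502) = 1/(33 + 8502) = 1/8535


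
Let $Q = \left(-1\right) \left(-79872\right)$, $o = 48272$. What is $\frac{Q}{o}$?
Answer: $\frac{4992}{3017} \approx 1.6546$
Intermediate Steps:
$Q = 79872$
$\frac{Q}{o} = \frac{79872}{48272} = 79872 \cdot \frac{1}{48272} = \frac{4992}{3017}$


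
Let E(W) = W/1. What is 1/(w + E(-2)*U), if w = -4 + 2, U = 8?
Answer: -1/18 ≈ -0.055556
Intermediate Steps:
w = -2
E(W) = W (E(W) = W*1 = W)
1/(w + E(-2)*U) = 1/(-2 - 2*8) = 1/(-2 - 16) = 1/(-18) = -1/18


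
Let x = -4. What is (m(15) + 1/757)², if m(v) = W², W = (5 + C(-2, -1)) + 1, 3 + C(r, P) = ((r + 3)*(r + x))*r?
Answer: 29010946276/573049 ≈ 50626.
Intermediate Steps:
C(r, P) = -3 + r*(-4 + r)*(3 + r) (C(r, P) = -3 + ((r + 3)*(r - 4))*r = -3 + ((3 + r)*(-4 + r))*r = -3 + ((-4 + r)*(3 + r))*r = -3 + r*(-4 + r)*(3 + r))
W = 15 (W = (5 + (-3 + (-2)³ - 1*(-2)² - 12*(-2))) + 1 = (5 + (-3 - 8 - 1*4 + 24)) + 1 = (5 + (-3 - 8 - 4 + 24)) + 1 = (5 + 9) + 1 = 14 + 1 = 15)
m(v) = 225 (m(v) = 15² = 225)
(m(15) + 1/757)² = (225 + 1/757)² = (170326/757)² = 29010946276/573049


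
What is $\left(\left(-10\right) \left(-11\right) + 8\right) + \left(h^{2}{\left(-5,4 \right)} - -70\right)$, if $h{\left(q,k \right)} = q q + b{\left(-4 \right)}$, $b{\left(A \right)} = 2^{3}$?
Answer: $1277$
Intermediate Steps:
$b{\left(A \right)} = 8$
$h{\left(q,k \right)} = 8 + q^{2}$ ($h{\left(q,k \right)} = q q + 8 = q^{2} + 8 = 8 + q^{2}$)
$\left(\left(-10\right) \left(-11\right) + 8\right) + \left(h^{2}{\left(-5,4 \right)} - -70\right) = \left(\left(-10\right) \left(-11\right) + 8\right) - \left(-70 - \left(8 + \left(-5\right)^{2}\right)^{2}\right) = \left(110 + 8\right) + \left(\left(8 + 25\right)^{2} + 70\right) = 118 + \left(33^{2} + 70\right) = 118 + \left(1089 + 70\right) = 118 + 1159 = 1277$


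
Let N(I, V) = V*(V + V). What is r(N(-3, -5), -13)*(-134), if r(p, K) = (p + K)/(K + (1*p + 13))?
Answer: -2479/25 ≈ -99.160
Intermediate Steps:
N(I, V) = 2*V² (N(I, V) = V*(2*V) = 2*V²)
r(p, K) = (K + p)/(13 + K + p) (r(p, K) = (K + p)/(K + (p + 13)) = (K + p)/(K + (13 + p)) = (K + p)/(13 + K + p))
r(N(-3, -5), -13)*(-134) = ((-13 + 2*(-5)²)/(13 - 13 + 2*(-5)²))*(-134) = ((-13 + 2*25)/(13 - 13 + 2*25))*(-134) = ((-13 + 50)/(13 - 13 + 50))*(-134) = (37/50)*(-134) = -2479/25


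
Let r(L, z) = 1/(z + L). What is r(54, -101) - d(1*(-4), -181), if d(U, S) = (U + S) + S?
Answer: 17201/47 ≈ 365.98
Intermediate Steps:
r(L, z) = 1/(L + z)
d(U, S) = U + 2*S (d(U, S) = (S + U) + S = U + 2*S)
r(54, -101) - d(1*(-4), -181) = 1/(54 - 101) - (1*(-4) + 2*(-181)) = 1/(-47) - (-4 - 362) = -1/47 - 1*(-366) = -1/47 + 366 = 17201/47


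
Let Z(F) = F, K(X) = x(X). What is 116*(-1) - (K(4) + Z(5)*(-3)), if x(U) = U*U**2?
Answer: -165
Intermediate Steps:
x(U) = U**3
K(X) = X**3
116*(-1) - (K(4) + Z(5)*(-3)) = 116*(-1) - (4**3 + 5*(-3)) = -116 - (64 - 15) = -116 - 1*49 = -116 - 49 = -165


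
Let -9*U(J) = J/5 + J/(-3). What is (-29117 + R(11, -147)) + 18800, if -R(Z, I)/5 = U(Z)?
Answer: -278581/27 ≈ -10318.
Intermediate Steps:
U(J) = 2*J/135 (U(J) = -(J/5 + J/(-3))/9 = -(J*(⅕) + J*(-⅓))/9 = -(J/5 - J/3)/9 = -(-2)*J/135 = 2*J/135)
R(Z, I) = -2*Z/27
(-29117 + R(11, -147)) + 18800 = (-29117 - 2/27*11) + 18800 = (-29117 - 22/27) + 18800 = -786181/27 + 18800 = -278581/27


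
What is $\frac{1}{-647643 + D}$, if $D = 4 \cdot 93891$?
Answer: $- \frac{1}{272079} \approx -3.6754 \cdot 10^{-6}$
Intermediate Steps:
$D = 375564$
$\frac{1}{-647643 + D} = \frac{1}{-647643 + 375564} = \frac{1}{-272079} = - \frac{1}{272079}$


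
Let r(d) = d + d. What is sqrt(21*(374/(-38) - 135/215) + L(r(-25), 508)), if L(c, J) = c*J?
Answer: I*sqrt(17100981578)/817 ≈ 160.06*I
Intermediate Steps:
r(d) = 2*d
L(c, J) = J*c
sqrt(21*(374/(-38) - 135/215) + L(r(-25), 508)) = sqrt(21*(374/(-38) - 135/215) + 508*(2*(-25))) = sqrt(21*(374*(-1/38) - 135*1/215) + 508*(-50)) = sqrt(21*(-187/19 - 27/43) - 25400) = sqrt(21*(-8554/817) - 25400) = sqrt(-179634/817 - 25400) = sqrt(-20931434/817) = I*sqrt(17100981578)/817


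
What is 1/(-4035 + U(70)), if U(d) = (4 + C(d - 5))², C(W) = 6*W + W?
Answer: 1/206646 ≈ 4.8392e-6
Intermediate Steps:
C(W) = 7*W
U(d) = (-31 + 7*d)² (U(d) = (4 + 7*(d - 5))² = (4 + 7*(-5 + d))² = (4 + (-35 + 7*d))² = (-31 + 7*d)²)
1/(-4035 + U(70)) = 1/(-4035 + (-31 + 7*70)²) = 1/(-4035 + (-31 + 490)²) = 1/(-4035 + 459²) = 1/(-4035 + 210681) = 1/206646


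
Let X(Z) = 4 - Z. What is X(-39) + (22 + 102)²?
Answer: 15419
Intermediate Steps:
X(-39) + (22 + 102)² = (4 - 1*(-39)) + (22 + 102)² = (4 + 39) + 124² = 43 + 15376 = 15419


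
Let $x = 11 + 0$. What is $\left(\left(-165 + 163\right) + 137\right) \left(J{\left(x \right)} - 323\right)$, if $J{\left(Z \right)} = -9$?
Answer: $-44820$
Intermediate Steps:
$x = 11$
$\left(\left(-165 + 163\right) + 137\right) \left(J{\left(x \right)} - 323\right) = \left(\left(-165 + 163\right) + 137\right) \left(-9 - 323\right) = \left(-2 + 137\right) \left(-332\right) = 135 \left(-332\right) = -44820$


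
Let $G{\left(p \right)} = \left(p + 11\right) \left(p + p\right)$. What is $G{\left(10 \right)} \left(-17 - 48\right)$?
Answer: $-27300$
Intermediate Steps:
$G{\left(p \right)} = 2 p \left(11 + p\right)$ ($G{\left(p \right)} = \left(11 + p\right) 2 p = 2 p \left(11 + p\right)$)
$G{\left(10 \right)} \left(-17 - 48\right) = 2 \cdot 10 \left(11 + 10\right) \left(-17 - 48\right) = 2 \cdot 10 \cdot 21 \left(-65\right) = 420 \left(-65\right) = -27300$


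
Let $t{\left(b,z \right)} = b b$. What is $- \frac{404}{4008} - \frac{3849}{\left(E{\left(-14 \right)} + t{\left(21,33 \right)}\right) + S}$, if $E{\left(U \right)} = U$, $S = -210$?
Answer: $- \frac{3878615}{217434} \approx -17.838$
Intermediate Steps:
$t{\left(b,z \right)} = b^{2}$
$- \frac{404}{4008} - \frac{3849}{\left(E{\left(-14 \right)} + t{\left(21,33 \right)}\right) + S} = - \frac{404}{4008} - \frac{3849}{\left(-14 + 21^{2}\right) - 210} = \left(-404\right) \frac{1}{4008} - \frac{3849}{\left(-14 + 441\right) - 210} = - \frac{101}{1002} - \frac{3849}{427 - 210} = - \frac{101}{1002} - \frac{3849}{217} = - \frac{3878615}{217434}$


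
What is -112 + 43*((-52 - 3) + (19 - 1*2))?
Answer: -1746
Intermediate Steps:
-112 + 43*((-52 - 3) + (19 - 1*2)) = -112 + 43*(-55 + (19 - 2)) = -112 + 43*(-55 + 17) = -112 + 43*(-38) = -112 - 1634 = -1746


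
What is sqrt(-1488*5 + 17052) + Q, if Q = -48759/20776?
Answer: -48759/20776 + 6*sqrt(267) ≈ 95.694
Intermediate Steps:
Q = -48759/20776 (Q = -48759*1/20776 = -48759/20776 ≈ -2.3469)
sqrt(-1488*5 + 17052) + Q = sqrt(-1488*5 + 17052) - 48759/20776 = sqrt(-7440 + 17052) - 48759/20776 = sqrt(9612) - 48759/20776 = 6*sqrt(267) - 48759/20776 = -48759/20776 + 6*sqrt(267)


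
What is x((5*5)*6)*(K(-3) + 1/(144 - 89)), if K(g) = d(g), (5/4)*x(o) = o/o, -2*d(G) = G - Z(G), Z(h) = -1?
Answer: 224/275 ≈ 0.81455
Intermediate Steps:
d(G) = -½ - G/2 (d(G) = -(G - 1*(-1))/2 = -(G + 1)/2 = -(1 + G)/2 = -½ - G/2)
x(o) = ⅘ (x(o) = 4*(o/o)/5 = (⅘)*1 = ⅘)
K(g) = -½ - g/2
x((5*5)*6)*(K(-3) + 1/(144 - 89)) = 4*((-½ - ½*(-3)) + 1/(144 - 89))/5 = 4*((-½ + 3/2) + 1/55)/5 = 4*(1 + 1/55)/5 = (⅘)*(56/55) = 224/275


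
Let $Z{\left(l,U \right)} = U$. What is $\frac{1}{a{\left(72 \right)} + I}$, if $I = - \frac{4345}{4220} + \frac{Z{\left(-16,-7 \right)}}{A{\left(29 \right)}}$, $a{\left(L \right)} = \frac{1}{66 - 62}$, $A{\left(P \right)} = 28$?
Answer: $- \frac{844}{869} \approx -0.97123$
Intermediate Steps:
$a{\left(L \right)} = \frac{1}{4}$
$I = - \frac{270}{211}$ ($I = - \frac{4345}{4220} - \frac{7}{28} = \left(-4345\right) \frac{1}{4220} - \frac{1}{4} = - \frac{869}{844} - \frac{1}{4} = - \frac{270}{211} \approx -1.2796$)
$\frac{1}{a{\left(72 \right)} + I} = \frac{1}{\frac{1}{4} - \frac{270}{211}} = \frac{1}{- \frac{869}{844}} = - \frac{844}{869}$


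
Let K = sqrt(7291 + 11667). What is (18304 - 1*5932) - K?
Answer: 12372 - sqrt(18958) ≈ 12234.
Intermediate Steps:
K = sqrt(18958) ≈ 137.69
(18304 - 1*5932) - K = (18304 - 1*5932) - sqrt(18958) = (18304 - 5932) - sqrt(18958) = 12372 - sqrt(18958)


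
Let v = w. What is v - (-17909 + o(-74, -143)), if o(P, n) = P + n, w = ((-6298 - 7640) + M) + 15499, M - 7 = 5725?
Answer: 25419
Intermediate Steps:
M = 5732 (M = 7 + 5725 = 5732)
w = 7293 (w = ((-6298 - 7640) + 5732) + 15499 = (-13938 + 5732) + 15499 = -8206 + 15499 = 7293)
v = 7293
v - (-17909 + o(-74, -143)) = 7293 - (-17909 + (-74 - 143)) = 7293 - (-17909 - 217) = 7293 - 1*(-18126) = 7293 + 18126 = 25419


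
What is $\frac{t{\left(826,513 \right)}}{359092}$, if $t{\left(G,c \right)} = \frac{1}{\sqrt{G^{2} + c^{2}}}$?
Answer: $\frac{\sqrt{945445}}{339501735940} \approx 2.864 \cdot 10^{-9}$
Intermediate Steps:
$t{\left(G,c \right)} = \frac{1}{\sqrt{G^{2} + c^{2}}}$
$\frac{t{\left(826,513 \right)}}{359092} = \frac{1}{\sqrt{826^{2} + 513^{2}} \cdot 359092} = \frac{1}{\sqrt{682276 + 263169}} \cdot \frac{1}{359092} = \frac{1}{\sqrt{945445}} \cdot \frac{1}{359092} = \frac{\sqrt{945445}}{945445} \cdot \frac{1}{359092} = \frac{\sqrt{945445}}{339501735940}$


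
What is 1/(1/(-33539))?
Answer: -33539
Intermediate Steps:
1/(1/(-33539)) = 1/(-1/33539) = -33539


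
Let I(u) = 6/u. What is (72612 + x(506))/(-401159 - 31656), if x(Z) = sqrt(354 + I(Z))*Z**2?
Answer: -72612/432815 - 1012*sqrt(22659945)/432815 ≈ -11.298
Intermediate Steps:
x(Z) = Z**2*sqrt(354 + 6/Z) (x(Z) = sqrt(354 + 6/Z)*Z**2 = Z**2*sqrt(354 + 6/Z))
(72612 + x(506))/(-401159 - 31656) = (72612 + 506**2*sqrt(354 + 6/506))/(-401159 - 31656) = (72612 + 256036*sqrt(354 + 6*(1/506)))/(-432815) = (72612 + 256036*sqrt(354 + 3/253))*(-1/432815) = (72612 + 256036*sqrt(89565/253))*(-1/432815) = (72612 + 256036*(sqrt(22659945)/253))*(-1/432815) = (72612 + 1012*sqrt(22659945))*(-1/432815) = -72612/432815 - 1012*sqrt(22659945)/432815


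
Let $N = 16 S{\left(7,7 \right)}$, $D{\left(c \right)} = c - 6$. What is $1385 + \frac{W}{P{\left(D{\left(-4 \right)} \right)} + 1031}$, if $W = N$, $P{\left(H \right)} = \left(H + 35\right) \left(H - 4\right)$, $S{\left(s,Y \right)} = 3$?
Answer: $\frac{314411}{227} \approx 1385.1$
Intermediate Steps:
$D{\left(c \right)} = -6 + c$ ($D{\left(c \right)} = c - 6 = -6 + c$)
$P{\left(H \right)} = \left(-4 + H\right) \left(35 + H\right)$ ($P{\left(H \right)} = \left(35 + H\right) \left(-4 + H\right) = \left(-4 + H\right) \left(35 + H\right)$)
$N = 48$ ($N = 16 \cdot 3 = 48$)
$W = 48$
$1385 + \frac{W}{P{\left(D{\left(-4 \right)} \right)} + 1031} = 1385 + \frac{1}{\left(-140 + \left(-6 - 4\right)^{2} + 31 \left(-6 - 4\right)\right) + 1031} \cdot 48 = 1385 + \frac{1}{\left(-140 + \left(-10\right)^{2} + 31 \left(-10\right)\right) + 1031} \cdot 48 = 1385 + \frac{1}{\left(-140 + 100 - 310\right) + 1031} \cdot 48 = 1385 + \frac{1}{-350 + 1031} \cdot 48 = 1385 + \frac{1}{681} \cdot 48 = 1385 + \frac{16}{227} = \frac{314411}{227}$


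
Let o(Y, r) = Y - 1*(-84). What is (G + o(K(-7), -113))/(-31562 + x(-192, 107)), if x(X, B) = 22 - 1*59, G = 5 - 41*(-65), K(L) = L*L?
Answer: -2803/31599 ≈ -0.088705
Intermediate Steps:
K(L) = L²
G = 2670 (G = 5 + 2665 = 2670)
o(Y, r) = 84 + Y (o(Y, r) = Y + 84 = 84 + Y)
x(X, B) = -37 (x(X, B) = 22 - 59 = -37)
(G + o(K(-7), -113))/(-31562 + x(-192, 107)) = (2670 + (84 + (-7)²))/(-31562 - 37) = (2670 + (84 + 49))/(-31599) = (2670 + 133)*(-1/31599) = 2803*(-1/31599) = -2803/31599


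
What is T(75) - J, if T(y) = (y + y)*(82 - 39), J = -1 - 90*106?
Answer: 15991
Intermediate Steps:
J = -9541 (J = -1 - 9540 = -9541)
T(y) = 86*y (T(y) = (2*y)*43 = 86*y)
T(75) - J = 86*75 - 1*(-9541) = 6450 + 9541 = 15991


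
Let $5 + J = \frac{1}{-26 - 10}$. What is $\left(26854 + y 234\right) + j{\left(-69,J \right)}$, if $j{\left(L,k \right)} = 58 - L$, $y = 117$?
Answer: $54359$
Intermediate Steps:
$J = - \frac{181}{36}$ ($J = -5 + \frac{1}{-26 - 10} = -5 + \frac{1}{-36} = -5 - \frac{1}{36} = - \frac{181}{36} \approx -5.0278$)
$\left(26854 + y 234\right) + j{\left(-69,J \right)} = \left(26854 + 117 \cdot 234\right) + \left(58 - -69\right) = \left(26854 + 27378\right) + \left(58 + 69\right) = 54232 + 127 = 54359$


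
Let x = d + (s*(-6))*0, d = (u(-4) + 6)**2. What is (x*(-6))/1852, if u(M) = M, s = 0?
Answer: -6/463 ≈ -0.012959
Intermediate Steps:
d = 4 (d = (-4 + 6)**2 = 2**2 = 4)
x = 4 (x = 4 + (0*(-6))*0 = 4 + 0*0 = 4 + 0 = 4)
(x*(-6))/1852 = (4*(-6))/1852 = -24*1/1852 = -6/463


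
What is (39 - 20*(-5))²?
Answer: 19321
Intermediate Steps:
(39 - 20*(-5))² = (39 + 100)² = 139² = 19321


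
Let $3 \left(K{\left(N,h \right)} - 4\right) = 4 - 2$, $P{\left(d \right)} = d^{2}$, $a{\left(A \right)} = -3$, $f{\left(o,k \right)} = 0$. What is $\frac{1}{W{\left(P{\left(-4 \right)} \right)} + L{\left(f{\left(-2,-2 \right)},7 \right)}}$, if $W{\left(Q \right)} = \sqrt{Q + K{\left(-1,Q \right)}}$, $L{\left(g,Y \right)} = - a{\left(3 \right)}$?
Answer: $- \frac{9}{35} + \frac{\sqrt{186}}{35} \approx 0.13252$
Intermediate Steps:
$K{\left(N,h \right)} = \frac{14}{3}$ ($K{\left(N,h \right)} = 4 + \frac{4 - 2}{3} = 4 + \frac{1}{3} \cdot 2 = 4 + \frac{2}{3} = \frac{14}{3}$)
$L{\left(g,Y \right)} = 3$ ($L{\left(g,Y \right)} = \left(-1\right) \left(-3\right) = 3$)
$W{\left(Q \right)} = \sqrt{\frac{14}{3} + Q}$ ($W{\left(Q \right)} = \sqrt{Q + \frac{14}{3}} = \sqrt{\frac{14}{3} + Q}$)
$\frac{1}{W{\left(P{\left(-4 \right)} \right)} + L{\left(f{\left(-2,-2 \right)},7 \right)}} = \frac{1}{\frac{\sqrt{42 + 9 \left(-4\right)^{2}}}{3} + 3} = \frac{1}{\frac{\sqrt{42 + 9 \cdot 16}}{3} + 3} = \frac{1}{\frac{\sqrt{42 + 144}}{3} + 3} = \frac{1}{\frac{\sqrt{186}}{3} + 3} = \frac{1}{3 + \frac{\sqrt{186}}{3}}$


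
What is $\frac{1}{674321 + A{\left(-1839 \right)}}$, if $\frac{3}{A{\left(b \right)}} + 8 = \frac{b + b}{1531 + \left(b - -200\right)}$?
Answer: $\frac{469}{316256603} \approx 1.483 \cdot 10^{-6}$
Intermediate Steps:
$A{\left(b \right)} = \frac{3}{-8 + \frac{2 b}{1731 + b}}$ ($A{\left(b \right)} = \frac{3}{-8 + \frac{b + b}{1531 + \left(b - -200\right)}} = \frac{3}{-8 + \frac{2 b}{1531 + \left(b + 200\right)}} = \frac{3}{-8 + \frac{2 b}{1531 + \left(200 + b\right)}} = \frac{3}{-8 + \frac{2 b}{1731 + b}}$)
$\frac{1}{674321 + A{\left(-1839 \right)}} = \frac{1}{674321 + \frac{-1731 - -1839}{2 \left(2308 - 1839\right)}} = \frac{1}{674321 + \frac{-1731 + 1839}{2 \cdot 469}} = \frac{1}{674321 + \frac{1}{2} \cdot \frac{1}{469} \cdot 108} = \frac{1}{674321 + \frac{54}{469}} = \frac{1}{\frac{316256603}{469}} = \frac{469}{316256603}$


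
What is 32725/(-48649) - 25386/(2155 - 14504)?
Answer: 830882489/600766501 ≈ 1.3830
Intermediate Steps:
32725/(-48649) - 25386/(2155 - 14504) = 32725*(-1/48649) - 25386/(-12349) = -32725/48649 - 25386*(-1/12349) = -32725/48649 + 25386/12349 = 830882489/600766501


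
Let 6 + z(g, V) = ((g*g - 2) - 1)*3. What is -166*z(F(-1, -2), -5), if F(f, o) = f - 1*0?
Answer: 1992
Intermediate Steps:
F(f, o) = f (F(f, o) = f + 0 = f)
z(g, V) = -15 + 3*g² (z(g, V) = -6 + ((g*g - 2) - 1)*3 = -6 + ((g² - 2) - 1)*3 = -6 + ((-2 + g²) - 1)*3 = -6 + (-3 + g²)*3 = -6 + (-9 + 3*g²) = -15 + 3*g²)
-166*z(F(-1, -2), -5) = -166*(-15 + 3*(-1)²) = -166*(-15 + 3*1) = -166*(-15 + 3) = -166*(-12) = 1992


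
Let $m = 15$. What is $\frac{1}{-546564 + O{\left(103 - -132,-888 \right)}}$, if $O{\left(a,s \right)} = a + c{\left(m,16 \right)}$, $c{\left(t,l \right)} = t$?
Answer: $- \frac{1}{546314} \approx -1.8304 \cdot 10^{-6}$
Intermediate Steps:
$O{\left(a,s \right)} = 15 + a$ ($O{\left(a,s \right)} = a + 15 = 15 + a$)
$\frac{1}{-546564 + O{\left(103 - -132,-888 \right)}} = \frac{1}{-546564 + \left(15 + \left(103 - -132\right)\right)} = \frac{1}{-546564 + \left(15 + \left(103 + 132\right)\right)} = \frac{1}{-546564 + \left(15 + 235\right)} = \frac{1}{-546564 + 250} = \frac{1}{-546314} = - \frac{1}{546314}$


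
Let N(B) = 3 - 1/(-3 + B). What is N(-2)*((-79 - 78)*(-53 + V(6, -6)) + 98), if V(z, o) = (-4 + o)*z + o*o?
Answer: 194992/5 ≈ 38998.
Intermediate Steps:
V(z, o) = o² + z*(-4 + o) (V(z, o) = z*(-4 + o) + o² = o² + z*(-4 + o))
N(-2)*((-79 - 78)*(-53 + V(6, -6)) + 98) = ((-10 + 3*(-2))/(-3 - 2))*((-79 - 78)*(-53 + ((-6)² - 4*6 - 6*6)) + 98) = ((-10 - 6)/(-5))*(-157*(-53 + (36 - 24 - 36)) + 98) = (-⅕*(-16))*(-157*(-53 - 24) + 98) = 16*(-157*(-77) + 98)/5 = 16*(12089 + 98)/5 = (16/5)*12187 = 194992/5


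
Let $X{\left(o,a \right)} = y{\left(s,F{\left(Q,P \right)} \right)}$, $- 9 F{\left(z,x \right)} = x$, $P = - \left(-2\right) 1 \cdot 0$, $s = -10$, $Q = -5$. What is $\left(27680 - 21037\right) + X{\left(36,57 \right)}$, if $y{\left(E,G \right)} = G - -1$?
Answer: $6644$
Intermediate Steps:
$P = 0$ ($P = - \left(-2\right) 0 = \left(-1\right) 0 = 0$)
$F{\left(z,x \right)} = - \frac{x}{9}$
$y{\left(E,G \right)} = 1 + G$ ($y{\left(E,G \right)} = G + 1 = 1 + G$)
$X{\left(o,a \right)} = 1$ ($X{\left(o,a \right)} = 1 - 0 = 1 + 0 = 1$)
$\left(27680 - 21037\right) + X{\left(36,57 \right)} = \left(27680 - 21037\right) + 1 = 6643 + 1 = 6644$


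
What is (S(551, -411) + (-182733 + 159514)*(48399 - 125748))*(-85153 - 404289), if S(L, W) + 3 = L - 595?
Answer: -879021378917728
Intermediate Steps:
S(L, W) = -598 + L (S(L, W) = -3 + (L - 595) = -3 + (-595 + L) = -598 + L)
(S(551, -411) + (-182733 + 159514)*(48399 - 125748))*(-85153 - 404289) = ((-598 + 551) + (-182733 + 159514)*(48399 - 125748))*(-85153 - 404289) = (-47 - 23219*(-77349))*(-489442) = (-47 + 1795966431)*(-489442) = 1795966384*(-489442) = -879021378917728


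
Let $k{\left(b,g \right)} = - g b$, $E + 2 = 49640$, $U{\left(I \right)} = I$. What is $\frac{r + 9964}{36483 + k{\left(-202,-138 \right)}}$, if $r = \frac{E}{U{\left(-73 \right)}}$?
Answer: $\frac{677734}{628311} \approx 1.0787$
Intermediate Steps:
$E = 49638$ ($E = -2 + 49640 = 49638$)
$k{\left(b,g \right)} = - b g$
$r = - \frac{49638}{73}$ ($r = \frac{49638}{-73} = 49638 \left(- \frac{1}{73}\right) = - \frac{49638}{73} \approx -679.97$)
$\frac{r + 9964}{36483 + k{\left(-202,-138 \right)}} = \frac{- \frac{49638}{73} + 9964}{36483 - \left(-202\right) \left(-138\right)} = \frac{677734}{73 \left(36483 - 27876\right)} = \frac{677734}{73 \cdot 8607} = \frac{677734}{73} \cdot \frac{1}{8607} = \frac{677734}{628311}$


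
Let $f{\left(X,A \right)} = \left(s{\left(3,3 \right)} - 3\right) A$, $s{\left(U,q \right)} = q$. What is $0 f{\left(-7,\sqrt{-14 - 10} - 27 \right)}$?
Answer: $0$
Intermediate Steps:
$f{\left(X,A \right)} = 0$ ($f{\left(X,A \right)} = \left(3 - 3\right) A = 0 A = 0$)
$0 f{\left(-7,\sqrt{-14 - 10} - 27 \right)} = 0 \cdot 0 = 0$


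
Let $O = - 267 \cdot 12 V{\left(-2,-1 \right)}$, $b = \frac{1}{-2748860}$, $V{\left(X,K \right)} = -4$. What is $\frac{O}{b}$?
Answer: $-35229389760$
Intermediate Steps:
$b = - \frac{1}{2748860} \approx -3.6379 \cdot 10^{-7}$
$O = 12816$ ($O = - 267 \cdot 12 \left(-4\right) = \left(-267\right) \left(-48\right) = 12816$)
$\frac{O}{b} = \frac{12816}{- \frac{1}{2748860}} = 12816 \left(-2748860\right) = -35229389760$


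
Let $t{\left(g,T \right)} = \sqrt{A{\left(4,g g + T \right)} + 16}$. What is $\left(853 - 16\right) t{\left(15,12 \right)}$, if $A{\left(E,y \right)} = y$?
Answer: $837 \sqrt{253} \approx 13313.0$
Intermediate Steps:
$t{\left(g,T \right)} = \sqrt{16 + T + g^{2}}$ ($t{\left(g,T \right)} = \sqrt{\left(g g + T\right) + 16} = \sqrt{\left(g^{2} + T\right) + 16} = \sqrt{\left(T + g^{2}\right) + 16} = \sqrt{16 + T + g^{2}}$)
$\left(853 - 16\right) t{\left(15,12 \right)} = \left(853 - 16\right) \sqrt{16 + 12 + 15^{2}} = 837 \sqrt{16 + 12 + 225} = 837 \sqrt{253}$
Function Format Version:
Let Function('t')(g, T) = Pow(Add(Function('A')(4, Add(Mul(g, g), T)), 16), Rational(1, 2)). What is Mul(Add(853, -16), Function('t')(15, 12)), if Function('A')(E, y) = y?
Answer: Mul(837, Pow(253, Rational(1, 2))) ≈ 13313.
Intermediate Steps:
Function('t')(g, T) = Pow(Add(16, T, Pow(g, 2)), Rational(1, 2)) (Function('t')(g, T) = Pow(Add(Add(Mul(g, g), T), 16), Rational(1, 2)) = Pow(Add(Add(Pow(g, 2), T), 16), Rational(1, 2)) = Pow(Add(Add(T, Pow(g, 2)), 16), Rational(1, 2)) = Pow(Add(16, T, Pow(g, 2)), Rational(1, 2)))
Mul(Add(853, -16), Function('t')(15, 12)) = Mul(Add(853, -16), Pow(Add(16, 12, Pow(15, 2)), Rational(1, 2))) = Mul(837, Pow(Add(16, 12, 225), Rational(1, 2))) = Mul(837, Pow(253, Rational(1, 2)))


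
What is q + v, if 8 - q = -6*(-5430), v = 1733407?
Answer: 1700835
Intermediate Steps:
q = -32572 (q = 8 - (-6)*(-5430) = 8 - 1*32580 = 8 - 32580 = -32572)
q + v = -32572 + 1733407 = 1700835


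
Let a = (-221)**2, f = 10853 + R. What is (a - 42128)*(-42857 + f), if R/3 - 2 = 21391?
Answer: 215990775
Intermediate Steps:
R = 64179 (R = 6 + 3*21391 = 6 + 64173 = 64179)
f = 75032 (f = 10853 + 64179 = 75032)
a = 48841
(a - 42128)*(-42857 + f) = (48841 - 42128)*(-42857 + 75032) = 6713*32175 = 215990775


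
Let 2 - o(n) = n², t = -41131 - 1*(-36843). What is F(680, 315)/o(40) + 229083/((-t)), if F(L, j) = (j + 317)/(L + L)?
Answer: 15558087257/291219520 ≈ 53.424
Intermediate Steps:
t = -4288 (t = -41131 + 36843 = -4288)
F(L, j) = (317 + j)/(2*L) (F(L, j) = (317 + j)/((2*L)) = (317 + j)*(1/(2*L)) = (317 + j)/(2*L))
o(n) = 2 - n²
F(680, 315)/o(40) + 229083/((-t)) = ((½)*(317 + 315)/680)/(2 - 1*40²) + 229083/((-1*(-4288))) = ((½)*(1/680)*632)/(2 - 1*1600) + 229083/4288 = 79/(170*(2 - 1600)) + 229083*(1/4288) = (79/170)/(-1598) + 229083/4288 = (79/170)*(-1/1598) + 229083/4288 = -79/271660 + 229083/4288 = 15558087257/291219520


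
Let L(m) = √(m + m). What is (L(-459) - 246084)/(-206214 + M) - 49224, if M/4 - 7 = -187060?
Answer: -7830069890/159071 - I*√102/318142 ≈ -49224.0 - 3.1745e-5*I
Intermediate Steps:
M = -748212 (M = 28 + 4*(-187060) = 28 - 748240 = -748212)
L(m) = √2*√m (L(m) = √(2*m) = √2*√m)
(L(-459) - 246084)/(-206214 + M) - 49224 = (√2*√(-459) - 246084)/(-206214 - 748212) - 49224 = (√2*(3*I*√51) - 246084)/(-954426) - 49224 = (3*I*√102 - 246084)*(-1/954426) - 49224 = (-246084 + 3*I*√102)*(-1/954426) - 49224 = (41014/159071 - I*√102/318142) - 49224 = -7830069890/159071 - I*√102/318142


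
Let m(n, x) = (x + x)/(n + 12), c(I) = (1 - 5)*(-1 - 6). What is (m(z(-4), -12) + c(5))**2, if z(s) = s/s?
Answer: 115600/169 ≈ 684.02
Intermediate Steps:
z(s) = 1
c(I) = 28 (c(I) = -4*(-7) = 28)
m(n, x) = 2*x/(12 + n) (m(n, x) = (2*x)/(12 + n) = 2*x/(12 + n))
(m(z(-4), -12) + c(5))**2 = (2*(-12)/(12 + 1) + 28)**2 = (2*(-12)/13 + 28)**2 = (2*(-12)*(1/13) + 28)**2 = (-24/13 + 28)**2 = (340/13)**2 = 115600/169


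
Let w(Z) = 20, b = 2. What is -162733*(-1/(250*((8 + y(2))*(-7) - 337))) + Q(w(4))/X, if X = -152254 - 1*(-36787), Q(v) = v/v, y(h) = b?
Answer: -1708217551/1068069750 ≈ -1.5993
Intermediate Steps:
y(h) = 2
Q(v) = 1
X = -115467 (X = -152254 + 36787 = -115467)
-162733*(-1/(250*((8 + y(2))*(-7) - 337))) + Q(w(4))/X = -162733*(-1/(250*((8 + 2)*(-7) - 337))) + 1/(-115467) = -162733*(-1/(250*(10*(-7) - 337))) + 1*(-1/115467) = -162733*(-1/(250*(-70 - 337))) - 1/115467 = -162733/((-250*(-407))) - 1/115467 = -162733/101750 - 1/115467 = -1708217551/1068069750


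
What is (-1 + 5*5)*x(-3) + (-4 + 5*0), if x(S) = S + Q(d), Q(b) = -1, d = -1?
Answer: -100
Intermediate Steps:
x(S) = -1 + S (x(S) = S - 1 = -1 + S)
(-1 + 5*5)*x(-3) + (-4 + 5*0) = (-1 + 5*5)*(-1 - 3) + (-4 + 5*0) = (-1 + 25)*(-4) + (-4 + 0) = 24*(-4) - 4 = -96 - 4 = -100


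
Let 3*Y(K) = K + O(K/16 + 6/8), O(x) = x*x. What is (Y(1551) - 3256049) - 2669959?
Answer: -1516111373/256 ≈ -5.9223e+6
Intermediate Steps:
O(x) = x²
Y(K) = K/3 + (¾ + K/16)²/3 (Y(K) = (K + (K/16 + 6/8)²)/3 = (K + (K*(1/16) + 6*(⅛))²)/3 = (K + (K/16 + ¾)²)/3 = (K + (¾ + K/16)²)/3 = K/3 + (¾ + K/16)²/3)
(Y(1551) - 3256049) - 2669959 = (((⅓)*1551 + (12 + 1551)²/768) - 3256049) - 2669959 = ((517 + (1/768)*1563²) - 3256049) - 2669959 = ((517 + (1/768)*2442969) - 3256049) - 2669959 = ((517 + 814323/256) - 3256049) - 2669959 = (946675/256 - 3256049) - 2669959 = -832601869/256 - 2669959 = -1516111373/256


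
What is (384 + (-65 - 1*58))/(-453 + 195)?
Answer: -87/86 ≈ -1.0116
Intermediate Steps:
(384 + (-65 - 1*58))/(-453 + 195) = (384 + (-65 - 58))/(-258) = (384 - 123)*(-1/258) = 261*(-1/258) = -87/86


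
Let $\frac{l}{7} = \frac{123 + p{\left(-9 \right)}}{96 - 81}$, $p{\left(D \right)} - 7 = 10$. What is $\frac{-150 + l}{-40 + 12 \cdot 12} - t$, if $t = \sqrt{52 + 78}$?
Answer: $- \frac{127}{156} - \sqrt{130} \approx -12.216$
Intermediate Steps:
$p{\left(D \right)} = 17$ ($p{\left(D \right)} = 7 + 10 = 17$)
$t = \sqrt{130} \approx 11.402$
$l = \frac{196}{3}$ ($l = 7 \frac{123 + 17}{96 - 81} = 7 \cdot \frac{140}{15} = 7 \cdot 140 \cdot \frac{1}{15} = 7 \cdot \frac{28}{3} = \frac{196}{3} \approx 65.333$)
$\frac{-150 + l}{-40 + 12 \cdot 12} - t = \frac{-150 + \frac{196}{3}}{-40 + 12 \cdot 12} - \sqrt{130} = - \frac{254}{3 \left(-40 + 144\right)} - \sqrt{130} = - \frac{254}{3 \cdot 104} - \sqrt{130} = \left(- \frac{254}{3}\right) \frac{1}{104} - \sqrt{130} = - \frac{127}{156} - \sqrt{130}$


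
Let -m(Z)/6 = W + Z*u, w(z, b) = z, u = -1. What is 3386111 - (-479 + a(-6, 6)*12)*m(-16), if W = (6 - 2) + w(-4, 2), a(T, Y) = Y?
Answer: 3347039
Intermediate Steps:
W = 0 (W = (6 - 2) - 4 = 4 - 4 = 0)
m(Z) = 6*Z (m(Z) = -6*(0 + Z*(-1)) = -6*(0 - Z) = -(-6)*Z = 6*Z)
3386111 - (-479 + a(-6, 6)*12)*m(-16) = 3386111 - (-479 + 6*12)*6*(-16) = 3386111 - (-479 + 72)*(-96) = 3386111 - (-407)*(-96) = 3386111 - 1*39072 = 3386111 - 39072 = 3347039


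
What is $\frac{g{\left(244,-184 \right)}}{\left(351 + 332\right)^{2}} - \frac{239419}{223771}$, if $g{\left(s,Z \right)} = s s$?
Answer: $- \frac{98363899635}{104386710019} \approx -0.9423$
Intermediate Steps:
$g{\left(s,Z \right)} = s^{2}$
$\frac{g{\left(244,-184 \right)}}{\left(351 + 332\right)^{2}} - \frac{239419}{223771} = \frac{244^{2}}{\left(351 + 332\right)^{2}} - \frac{239419}{223771} = \frac{59536}{683^{2}} - \frac{239419}{223771} = \frac{59536}{466489} - \frac{239419}{223771} = - \frac{98363899635}{104386710019}$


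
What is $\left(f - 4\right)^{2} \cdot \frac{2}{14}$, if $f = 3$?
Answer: $\frac{1}{7} \approx 0.14286$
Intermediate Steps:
$\left(f - 4\right)^{2} \cdot \frac{2}{14} = \left(3 - 4\right)^{2} \cdot \frac{2}{14} = \left(-1\right)^{2} \cdot 2 \cdot \frac{1}{14} = 1 \cdot \frac{1}{7} = \frac{1}{7}$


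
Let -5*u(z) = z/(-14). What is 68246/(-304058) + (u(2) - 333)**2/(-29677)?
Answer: -21888446119739/5526911675425 ≈ -3.9603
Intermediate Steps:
u(z) = z/70 (u(z) = -z/(5*(-14)) = -z*(-1)/(5*14) = -(-1)*z/70 = z/70)
68246/(-304058) + (u(2) - 333)**2/(-29677) = 68246/(-304058) + ((1/70)*2 - 333)**2/(-29677) = 68246*(-1/304058) + (1/35 - 333)**2*(-1/29677) = -34123/152029 + (-11654/35)**2*(-1/29677) = -34123/152029 + (135815716/1225)*(-1/29677) = -34123/152029 - 135815716/36354325 = -21888446119739/5526911675425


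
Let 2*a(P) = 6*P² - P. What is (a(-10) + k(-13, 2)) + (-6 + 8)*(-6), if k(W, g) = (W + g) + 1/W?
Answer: 3665/13 ≈ 281.92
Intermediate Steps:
k(W, g) = W + g + 1/W
a(P) = 3*P² - P/2 (a(P) = (6*P² - P)/2 = (-P + 6*P²)/2 = 3*P² - P/2)
(a(-10) + k(-13, 2)) + (-6 + 8)*(-6) = ((½)*(-10)*(-1 + 6*(-10)) + (-13 + 2 + 1/(-13))) + (-6 + 8)*(-6) = ((½)*(-10)*(-1 - 60) + (-13 + 2 - 1/13)) + 2*(-6) = ((½)*(-10)*(-61) - 144/13) - 12 = (305 - 144/13) - 12 = 3821/13 - 12 = 3665/13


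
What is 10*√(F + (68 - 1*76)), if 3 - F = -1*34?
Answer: 10*√29 ≈ 53.852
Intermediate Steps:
F = 37 (F = 3 - (-1)*34 = 3 - 1*(-34) = 3 + 34 = 37)
10*√(F + (68 - 1*76)) = 10*√(37 + (68 - 1*76)) = 10*√(37 + (68 - 76)) = 10*√(37 - 8) = 10*√29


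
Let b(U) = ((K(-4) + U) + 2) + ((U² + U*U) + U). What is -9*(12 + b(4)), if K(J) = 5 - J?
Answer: -567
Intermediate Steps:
b(U) = 11 + 2*U + 2*U² (b(U) = (((5 - 1*(-4)) + U) + 2) + ((U² + U*U) + U) = (((5 + 4) + U) + 2) + ((U² + U²) + U) = ((9 + U) + 2) + (2*U² + U) = (11 + U) + (U + 2*U²) = 11 + 2*U + 2*U²)
-9*(12 + b(4)) = -9*(12 + (11 + 2*4 + 2*4²)) = -9*(12 + (11 + 8 + 2*16)) = -9*(12 + (11 + 8 + 32)) = -9*(12 + 51) = -9*63 = -567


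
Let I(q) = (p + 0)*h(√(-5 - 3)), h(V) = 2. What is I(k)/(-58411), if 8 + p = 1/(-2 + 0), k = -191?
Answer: 17/58411 ≈ 0.00029104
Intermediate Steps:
p = -17/2 (p = -8 + 1/(-2 + 0) = -8 + 1/(-2) = -8 - ½ = -17/2 ≈ -8.5000)
I(q) = -17 (I(q) = (-17/2 + 0)*2 = -17/2*2 = -17)
I(k)/(-58411) = -17/(-58411) = -17*(-1/58411) = 17/58411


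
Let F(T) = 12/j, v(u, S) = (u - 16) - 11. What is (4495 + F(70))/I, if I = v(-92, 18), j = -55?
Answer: -247213/6545 ≈ -37.771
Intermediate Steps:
v(u, S) = -27 + u (v(u, S) = (-16 + u) - 11 = -27 + u)
F(T) = -12/55 (F(T) = 12/(-55) = 12*(-1/55) = -12/55)
I = -119 (I = -27 - 92 = -119)
(4495 + F(70))/I = (4495 - 12/55)/(-119) = (247213/55)*(-1/119) = -247213/6545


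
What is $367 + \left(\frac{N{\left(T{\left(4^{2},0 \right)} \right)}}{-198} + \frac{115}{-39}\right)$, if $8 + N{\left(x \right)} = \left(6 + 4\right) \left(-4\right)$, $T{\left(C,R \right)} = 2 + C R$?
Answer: $\frac{52094}{143} \approx 364.29$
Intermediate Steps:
$N{\left(x \right)} = -48$ ($N{\left(x \right)} = -8 + \left(6 + 4\right) \left(-4\right) = -8 + 10 \left(-4\right) = -8 - 40 = -48$)
$367 + \left(\frac{N{\left(T{\left(4^{2},0 \right)} \right)}}{-198} + \frac{115}{-39}\right) = 367 + \left(- \frac{48}{-198} + \frac{115}{-39}\right) = 367 + \left(\left(-48\right) \left(- \frac{1}{198}\right) + 115 \left(- \frac{1}{39}\right)\right) = 367 + \left(\frac{8}{33} - \frac{115}{39}\right) = 367 - \frac{387}{143} = \frac{52094}{143}$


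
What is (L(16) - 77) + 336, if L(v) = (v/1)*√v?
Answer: 323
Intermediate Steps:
L(v) = v^(3/2) (L(v) = (v*1)*√v = v*√v = v^(3/2))
(L(16) - 77) + 336 = (16^(3/2) - 77) + 336 = (64 - 77) + 336 = -13 + 336 = 323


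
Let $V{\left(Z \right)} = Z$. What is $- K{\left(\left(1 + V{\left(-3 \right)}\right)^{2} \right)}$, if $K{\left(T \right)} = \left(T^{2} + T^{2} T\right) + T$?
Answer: $-84$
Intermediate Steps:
$K{\left(T \right)} = T + T^{2} + T^{3}$ ($K{\left(T \right)} = \left(T^{2} + T^{3}\right) + T = T + T^{2} + T^{3}$)
$- K{\left(\left(1 + V{\left(-3 \right)}\right)^{2} \right)} = - \left(1 - 3\right)^{2} \left(1 + \left(1 - 3\right)^{2} + \left(\left(1 - 3\right)^{2}\right)^{2}\right) = - \left(-2\right)^{2} \left(1 + \left(-2\right)^{2} + \left(\left(-2\right)^{2}\right)^{2}\right) = - 4 \left(1 + 4 + 4^{2}\right) = - 4 \left(1 + 4 + 16\right) = - 4 \cdot 21 = \left(-1\right) 84 = -84$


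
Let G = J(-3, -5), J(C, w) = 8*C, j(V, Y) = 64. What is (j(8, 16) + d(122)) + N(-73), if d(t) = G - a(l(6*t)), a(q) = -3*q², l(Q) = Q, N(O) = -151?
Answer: 1607361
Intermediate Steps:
G = -24 (G = 8*(-3) = -24)
d(t) = -24 + 108*t² (d(t) = -24 - (-3)*(6*t)² = -24 - (-3)*36*t² = -24 - (-108)*t² = -24 + 108*t²)
(j(8, 16) + d(122)) + N(-73) = (64 + (-24 + 108*122²)) - 151 = (64 + (-24 + 108*14884)) - 151 = (64 + (-24 + 1607472)) - 151 = (64 + 1607448) - 151 = 1607512 - 151 = 1607361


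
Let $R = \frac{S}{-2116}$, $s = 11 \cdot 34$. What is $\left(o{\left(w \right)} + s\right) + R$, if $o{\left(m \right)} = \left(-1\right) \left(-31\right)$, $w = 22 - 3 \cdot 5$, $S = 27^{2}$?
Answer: $\frac{856251}{2116} \approx 404.66$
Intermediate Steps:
$S = 729$
$s = 374$
$w = 7$ ($w = 22 - 15 = 7$)
$o{\left(m \right)} = 31$
$R = - \frac{729}{2116}$ ($R = \frac{729}{-2116} = 729 \left(- \frac{1}{2116}\right) = - \frac{729}{2116} \approx -0.34452$)
$\left(o{\left(w \right)} + s\right) + R = \left(31 + 374\right) - \frac{729}{2116} = 405 - \frac{729}{2116} = \frac{856251}{2116}$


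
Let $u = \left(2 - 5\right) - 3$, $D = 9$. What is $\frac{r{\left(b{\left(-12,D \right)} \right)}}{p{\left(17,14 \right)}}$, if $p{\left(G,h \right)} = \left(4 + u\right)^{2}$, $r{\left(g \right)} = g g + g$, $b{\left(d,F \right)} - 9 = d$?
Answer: $\frac{3}{2} \approx 1.5$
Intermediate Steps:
$b{\left(d,F \right)} = 9 + d$
$r{\left(g \right)} = g + g^{2}$ ($r{\left(g \right)} = g^{2} + g = g + g^{2}$)
$u = -6$ ($u = -3 - 3 = -6$)
$p{\left(G,h \right)} = 4$ ($p{\left(G,h \right)} = \left(4 - 6\right)^{2} = \left(-2\right)^{2} = 4$)
$\frac{r{\left(b{\left(-12,D \right)} \right)}}{p{\left(17,14 \right)}} = \frac{\left(9 - 12\right) \left(1 + \left(9 - 12\right)\right)}{4} = - 3 \left(1 - 3\right) \frac{1}{4} = \left(-3\right) \left(-2\right) \frac{1}{4} = 6 \cdot \frac{1}{4} = \frac{3}{2}$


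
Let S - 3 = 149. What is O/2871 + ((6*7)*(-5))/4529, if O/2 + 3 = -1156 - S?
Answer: -594188/619179 ≈ -0.95964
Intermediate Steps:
S = 152 (S = 3 + 149 = 152)
O = -2622 (O = -6 + 2*(-1156 - 1*152) = -6 + 2*(-1156 - 152) = -6 + 2*(-1308) = -6 - 2616 = -2622)
O/2871 + ((6*7)*(-5))/4529 = -2622/2871 + ((6*7)*(-5))/4529 = -2622*1/2871 + (42*(-5))*(1/4529) = -874/957 - 210*1/4529 = -874/957 - 30/647 = -594188/619179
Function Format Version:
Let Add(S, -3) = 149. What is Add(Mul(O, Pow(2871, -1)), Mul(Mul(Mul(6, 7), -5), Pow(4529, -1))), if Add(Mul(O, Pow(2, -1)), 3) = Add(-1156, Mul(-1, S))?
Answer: Rational(-594188, 619179) ≈ -0.95964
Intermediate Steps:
S = 152 (S = Add(3, 149) = 152)
O = -2622 (O = Add(-6, Mul(2, Add(-1156, Mul(-1, 152)))) = Add(-6, Mul(2, Add(-1156, -152))) = Add(-6, Mul(2, -1308)) = Add(-6, -2616) = -2622)
Add(Mul(O, Pow(2871, -1)), Mul(Mul(Mul(6, 7), -5), Pow(4529, -1))) = Add(Mul(-2622, Pow(2871, -1)), Mul(Mul(Mul(6, 7), -5), Pow(4529, -1))) = Add(Mul(-2622, Rational(1, 2871)), Mul(Mul(42, -5), Rational(1, 4529))) = Add(Rational(-874, 957), Mul(-210, Rational(1, 4529))) = Add(Rational(-874, 957), Rational(-30, 647)) = Rational(-594188, 619179)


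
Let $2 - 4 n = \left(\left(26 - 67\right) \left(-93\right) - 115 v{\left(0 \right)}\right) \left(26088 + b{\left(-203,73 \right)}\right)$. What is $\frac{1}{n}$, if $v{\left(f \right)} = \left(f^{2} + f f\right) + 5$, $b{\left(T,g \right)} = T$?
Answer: $- \frac{1}{20953907} \approx -4.7724 \cdot 10^{-8}$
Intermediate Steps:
$v{\left(f \right)} = 5 + 2 f^{2}$ ($v{\left(f \right)} = \left(f^{2} + f^{2}\right) + 5 = 2 f^{2} + 5 = 5 + 2 f^{2}$)
$n = -20953907$ ($n = \frac{1}{2} - \frac{\left(\left(26 - 67\right) \left(-93\right) - 115 \left(5 + 2 \cdot 0^{2}\right)\right) \left(26088 - 203\right)}{4} = \frac{1}{2} - \frac{\left(\left(-41\right) \left(-93\right) - 115 \left(5 + 2 \cdot 0\right)\right) 25885}{4} = \frac{1}{2} - \frac{\left(3813 - 115 \left(5 + 0\right)\right) 25885}{4} = \frac{1}{2} - \frac{\left(3813 - 575\right) 25885}{4} = \frac{1}{2} - \frac{3238 \cdot 25885}{4} = \frac{1}{2} - \frac{41907815}{2} = -20953907$)
$\frac{1}{n} = \frac{1}{-20953907} = - \frac{1}{20953907}$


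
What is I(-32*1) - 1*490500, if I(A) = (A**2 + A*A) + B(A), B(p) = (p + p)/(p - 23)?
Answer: -26864796/55 ≈ -4.8845e+5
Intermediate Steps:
B(p) = 2*p/(-23 + p) (B(p) = (2*p)/(-23 + p) = 2*p/(-23 + p))
I(A) = 2*A**2 + 2*A/(-23 + A) (I(A) = (A**2 + A*A) + 2*A/(-23 + A) = (A**2 + A**2) + 2*A/(-23 + A) = 2*A**2 + 2*A/(-23 + A))
I(-32*1) - 1*490500 = 2*(-32*1)*(1 + (-32*1)*(-23 - 32*1))/(-23 - 32*1) - 1*490500 = 2*(-32)*(1 - 32*(-23 - 32))/(-23 - 32) - 490500 = 2*(-32)*(1 - 32*(-55))/(-55) - 490500 = 2*(-32)*(-1/55)*(1 + 1760) - 490500 = 2*(-32)*(-1/55)*1761 - 490500 = 112704/55 - 490500 = -26864796/55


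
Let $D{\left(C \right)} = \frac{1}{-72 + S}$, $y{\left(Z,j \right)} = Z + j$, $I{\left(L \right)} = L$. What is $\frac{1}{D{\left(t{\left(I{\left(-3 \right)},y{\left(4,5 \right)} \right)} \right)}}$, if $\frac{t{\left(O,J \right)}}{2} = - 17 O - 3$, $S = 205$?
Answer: $133$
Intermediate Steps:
$t{\left(O,J \right)} = -6 - 34 O$ ($t{\left(O,J \right)} = 2 \left(- 17 O - 3\right) = 2 \left(-3 - 17 O\right) = -6 - 34 O$)
$D{\left(C \right)} = \frac{1}{133}$ ($D{\left(C \right)} = \frac{1}{-72 + 205} = \frac{1}{133}$)
$\frac{1}{D{\left(t{\left(I{\left(-3 \right)},y{\left(4,5 \right)} \right)} \right)}} = \frac{1}{\frac{1}{133}} = 133$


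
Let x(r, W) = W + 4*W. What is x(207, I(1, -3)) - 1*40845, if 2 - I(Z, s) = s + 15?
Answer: -40895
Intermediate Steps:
I(Z, s) = -13 - s (I(Z, s) = 2 - (s + 15) = 2 - (15 + s) = 2 + (-15 - s) = -13 - s)
x(r, W) = 5*W
x(207, I(1, -3)) - 1*40845 = 5*(-13 - 1*(-3)) - 1*40845 = 5*(-13 + 3) - 40845 = 5*(-10) - 40845 = -50 - 40845 = -40895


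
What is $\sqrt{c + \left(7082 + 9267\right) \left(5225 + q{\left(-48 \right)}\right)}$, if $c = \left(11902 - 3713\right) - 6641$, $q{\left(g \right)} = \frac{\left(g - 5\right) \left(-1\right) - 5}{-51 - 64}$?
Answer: $\frac{\sqrt{1129656343945}}{115} \approx 9242.2$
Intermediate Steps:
$q{\left(g \right)} = \frac{g}{115}$ ($q{\left(g \right)} = \frac{\left(-5 + g\right) \left(-1\right) - 5}{-115} = \left(\left(5 - g\right) - 5\right) \left(- \frac{1}{115}\right) = - g \left(- \frac{1}{115}\right) = \frac{g}{115}$)
$c = 1548$ ($c = 8189 - 6641 = 1548$)
$\sqrt{c + \left(7082 + 9267\right) \left(5225 + q{\left(-48 \right)}\right)} = \sqrt{1548 + \left(7082 + 9267\right) \left(5225 + \frac{1}{115} \left(-48\right)\right)} = \sqrt{1548 + 16349 \left(5225 - \frac{48}{115}\right)} = \sqrt{1548 + 16349 \cdot \frac{600827}{115}} = \sqrt{1548 + \frac{9822920623}{115}} = \sqrt{\frac{9823098643}{115}} = \frac{\sqrt{1129656343945}}{115}$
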